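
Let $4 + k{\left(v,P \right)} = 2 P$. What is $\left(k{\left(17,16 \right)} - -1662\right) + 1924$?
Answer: $3614$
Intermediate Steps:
$k{\left(v,P \right)} = -4 + 2 P$
$\left(k{\left(17,16 \right)} - -1662\right) + 1924 = \left(\left(-4 + 2 \cdot 16\right) - -1662\right) + 1924 = \left(\left(-4 + 32\right) + 1662\right) + 1924 = \left(28 + 1662\right) + 1924 = 1690 + 1924 = 3614$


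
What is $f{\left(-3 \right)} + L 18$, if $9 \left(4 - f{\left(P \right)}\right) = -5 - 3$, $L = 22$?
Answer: $\frac{3608}{9} \approx 400.89$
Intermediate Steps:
$f{\left(P \right)} = \frac{44}{9}$ ($f{\left(P \right)} = 4 - \frac{-5 - 3}{9} = 4 - - \frac{8}{9} = 4 + \frac{8}{9} = \frac{44}{9}$)
$f{\left(-3 \right)} + L 18 = \frac{44}{9} + 22 \cdot 18 = \frac{44}{9} + 396 = \frac{3608}{9}$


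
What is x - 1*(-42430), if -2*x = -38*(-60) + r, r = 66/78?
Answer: 1073529/26 ≈ 41290.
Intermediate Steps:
r = 11/13 (r = 66*(1/78) = 11/13 ≈ 0.84615)
x = -29651/26 (x = -(-38*(-60) + 11/13)/2 = -(2280 + 11/13)/2 = -1/2*29651/13 = -29651/26 ≈ -1140.4)
x - 1*(-42430) = -29651/26 - 1*(-42430) = -29651/26 + 42430 = 1073529/26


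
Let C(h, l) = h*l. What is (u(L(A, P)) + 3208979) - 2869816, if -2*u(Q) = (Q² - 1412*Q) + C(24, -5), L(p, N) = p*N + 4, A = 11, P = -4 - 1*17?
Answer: 306393/2 ≈ 1.5320e+5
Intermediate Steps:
P = -21 (P = -4 - 17 = -21)
L(p, N) = 4 + N*p (L(p, N) = N*p + 4 = 4 + N*p)
u(Q) = 60 + 706*Q - Q²/2 (u(Q) = -((Q² - 1412*Q) + 24*(-5))/2 = -((Q² - 1412*Q) - 120)/2 = -(-120 + Q² - 1412*Q)/2 = 60 + 706*Q - Q²/2)
(u(L(A, P)) + 3208979) - 2869816 = ((60 + 706*(4 - 21*11) - (4 - 21*11)²/2) + 3208979) - 2869816 = ((60 + 706*(4 - 231) - (4 - 231)²/2) + 3208979) - 2869816 = ((60 + 706*(-227) - ½*(-227)²) + 3208979) - 2869816 = ((60 - 160262 - ½*51529) + 3208979) - 2869816 = ((60 - 160262 - 51529/2) + 3208979) - 2869816 = (-371933/2 + 3208979) - 2869816 = 6046025/2 - 2869816 = 306393/2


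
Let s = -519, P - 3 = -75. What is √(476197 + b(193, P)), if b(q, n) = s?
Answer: √475678 ≈ 689.69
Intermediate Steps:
P = -72 (P = 3 - 75 = -72)
b(q, n) = -519
√(476197 + b(193, P)) = √(476197 - 519) = √475678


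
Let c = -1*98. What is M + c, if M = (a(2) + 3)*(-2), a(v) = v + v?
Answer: -112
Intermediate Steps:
c = -98
a(v) = 2*v
M = -14 (M = (2*2 + 3)*(-2) = (4 + 3)*(-2) = 7*(-2) = -14)
M + c = -14 - 98 = -112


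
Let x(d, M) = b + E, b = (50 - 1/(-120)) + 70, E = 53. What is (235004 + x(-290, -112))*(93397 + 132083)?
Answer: 53027711839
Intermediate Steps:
b = 14401/120 (b = (50 - 1*(-1/120)) + 70 = (50 + 1/120) + 70 = 6001/120 + 70 = 14401/120 ≈ 120.01)
x(d, M) = 20761/120 (x(d, M) = 14401/120 + 53 = 20761/120)
(235004 + x(-290, -112))*(93397 + 132083) = (235004 + 20761/120)*(93397 + 132083) = (28221241/120)*225480 = 53027711839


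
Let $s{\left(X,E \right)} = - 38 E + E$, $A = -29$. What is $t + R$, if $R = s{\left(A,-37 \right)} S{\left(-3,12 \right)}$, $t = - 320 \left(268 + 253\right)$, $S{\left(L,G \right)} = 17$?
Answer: $-143447$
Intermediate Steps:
$s{\left(X,E \right)} = - 37 E$
$t = -166720$ ($t = \left(-320\right) 521 = -166720$)
$R = 23273$ ($R = \left(-37\right) \left(-37\right) 17 = 1369 \cdot 17 = 23273$)
$t + R = -166720 + 23273 = -143447$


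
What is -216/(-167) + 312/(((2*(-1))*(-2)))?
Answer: 13242/167 ≈ 79.293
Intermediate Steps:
-216/(-167) + 312/(((2*(-1))*(-2))) = -216*(-1/167) + 312/((-2*(-2))) = 216/167 + 312/4 = 216/167 + 312*(1/4) = 216/167 + 78 = 13242/167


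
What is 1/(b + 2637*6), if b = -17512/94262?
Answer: 47131/745697926 ≈ 6.3204e-5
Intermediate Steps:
b = -8756/47131 (b = -17512*1/94262 = -8756/47131 ≈ -0.18578)
1/(b + 2637*6) = 1/(-8756/47131 + 2637*6) = 1/(-8756/47131 + 15822) = 1/(745697926/47131) = 47131/745697926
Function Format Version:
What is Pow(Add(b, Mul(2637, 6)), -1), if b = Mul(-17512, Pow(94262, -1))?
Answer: Rational(47131, 745697926) ≈ 6.3204e-5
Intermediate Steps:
b = Rational(-8756, 47131) (b = Mul(-17512, Rational(1, 94262)) = Rational(-8756, 47131) ≈ -0.18578)
Pow(Add(b, Mul(2637, 6)), -1) = Pow(Add(Rational(-8756, 47131), Mul(2637, 6)), -1) = Pow(Add(Rational(-8756, 47131), 15822), -1) = Pow(Rational(745697926, 47131), -1) = Rational(47131, 745697926)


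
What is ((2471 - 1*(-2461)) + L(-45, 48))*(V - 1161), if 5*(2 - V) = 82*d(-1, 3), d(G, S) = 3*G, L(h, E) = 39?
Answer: -27584079/5 ≈ -5.5168e+6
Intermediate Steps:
V = 256/5 (V = 2 - 82*3*(-1)/5 = 2 - 82*(-3)/5 = 2 - ⅕*(-246) = 2 + 246/5 = 256/5 ≈ 51.200)
((2471 - 1*(-2461)) + L(-45, 48))*(V - 1161) = ((2471 - 1*(-2461)) + 39)*(256/5 - 1161) = ((2471 + 2461) + 39)*(-5549/5) = (4932 + 39)*(-5549/5) = 4971*(-5549/5) = -27584079/5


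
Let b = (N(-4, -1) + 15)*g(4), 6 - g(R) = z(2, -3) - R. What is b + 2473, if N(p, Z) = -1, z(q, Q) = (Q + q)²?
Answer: 2599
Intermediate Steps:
g(R) = 5 + R (g(R) = 6 - ((-3 + 2)² - R) = 6 - ((-1)² - R) = 6 - (1 - R) = 6 + (-1 + R) = 5 + R)
b = 126 (b = (-1 + 15)*(5 + 4) = 14*9 = 126)
b + 2473 = 126 + 2473 = 2599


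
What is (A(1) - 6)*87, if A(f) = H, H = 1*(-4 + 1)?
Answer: -783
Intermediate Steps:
H = -3 (H = 1*(-3) = -3)
A(f) = -3
(A(1) - 6)*87 = (-3 - 6)*87 = -9*87 = -783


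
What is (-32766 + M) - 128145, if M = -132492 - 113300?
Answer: -406703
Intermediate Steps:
M = -245792
(-32766 + M) - 128145 = (-32766 - 245792) - 128145 = -278558 - 128145 = -406703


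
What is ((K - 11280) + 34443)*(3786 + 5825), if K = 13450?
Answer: 351887543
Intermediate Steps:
((K - 11280) + 34443)*(3786 + 5825) = ((13450 - 11280) + 34443)*(3786 + 5825) = (2170 + 34443)*9611 = 36613*9611 = 351887543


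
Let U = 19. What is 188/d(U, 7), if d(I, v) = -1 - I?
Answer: -47/5 ≈ -9.4000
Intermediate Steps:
188/d(U, 7) = 188/(-1 - 1*19) = 188/(-1 - 19) = 188/(-20) = 188*(-1/20) = -47/5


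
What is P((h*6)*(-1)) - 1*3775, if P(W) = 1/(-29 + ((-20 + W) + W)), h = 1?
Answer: -230276/61 ≈ -3775.0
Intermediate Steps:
P(W) = 1/(-49 + 2*W) (P(W) = 1/(-29 + (-20 + 2*W)) = 1/(-49 + 2*W))
P((h*6)*(-1)) - 1*3775 = 1/(-49 + 2*((1*6)*(-1))) - 1*3775 = 1/(-49 + 2*(6*(-1))) - 3775 = 1/(-49 + 2*(-6)) - 3775 = 1/(-49 - 12) - 3775 = 1/(-61) - 3775 = -1/61 - 3775 = -230276/61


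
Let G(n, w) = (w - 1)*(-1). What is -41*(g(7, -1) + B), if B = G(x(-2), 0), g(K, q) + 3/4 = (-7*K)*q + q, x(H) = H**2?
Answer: -7913/4 ≈ -1978.3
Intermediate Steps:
g(K, q) = -3/4 + q - 7*K*q (g(K, q) = -3/4 + ((-7*K)*q + q) = -3/4 + (-7*K*q + q) = -3/4 + (q - 7*K*q) = -3/4 + q - 7*K*q)
G(n, w) = 1 - w (G(n, w) = (-1 + w)*(-1) = 1 - w)
B = 1 (B = 1 - 1*0 = 1 + 0 = 1)
-41*(g(7, -1) + B) = -41*((-3/4 - 1 - 7*7*(-1)) + 1) = -41*((-3/4 - 1 + 49) + 1) = -41*(189/4 + 1) = -41*193/4 = -7913/4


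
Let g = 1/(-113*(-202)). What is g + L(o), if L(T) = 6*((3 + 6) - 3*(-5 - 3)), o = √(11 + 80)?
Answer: 4519549/22826 ≈ 198.00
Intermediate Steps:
o = √91 ≈ 9.5394
L(T) = 198 (L(T) = 6*(9 - 3*(-8)) = 6*(9 + 24) = 6*33 = 198)
g = 1/22826 ≈ 4.3810e-5
g + L(o) = 1/22826 + 198 = 4519549/22826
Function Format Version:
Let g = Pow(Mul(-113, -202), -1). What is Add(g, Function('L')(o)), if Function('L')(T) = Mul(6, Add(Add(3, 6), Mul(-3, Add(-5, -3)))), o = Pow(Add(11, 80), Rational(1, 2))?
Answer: Rational(4519549, 22826) ≈ 198.00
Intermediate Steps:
o = Pow(91, Rational(1, 2)) ≈ 9.5394
Function('L')(T) = 198 (Function('L')(T) = Mul(6, Add(9, Mul(-3, -8))) = Mul(6, Add(9, 24)) = Mul(6, 33) = 198)
g = Rational(1, 22826) (g = Pow(22826, -1) = Rational(1, 22826) ≈ 4.3810e-5)
Add(g, Function('L')(o)) = Add(Rational(1, 22826), 198) = Rational(4519549, 22826)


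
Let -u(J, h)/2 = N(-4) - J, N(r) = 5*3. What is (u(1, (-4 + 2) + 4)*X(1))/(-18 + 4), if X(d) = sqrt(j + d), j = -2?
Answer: 2*I ≈ 2.0*I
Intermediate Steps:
X(d) = sqrt(-2 + d)
N(r) = 15
u(J, h) = -30 + 2*J (u(J, h) = -2*(15 - J) = -30 + 2*J)
(u(1, (-4 + 2) + 4)*X(1))/(-18 + 4) = ((-30 + 2*1)*sqrt(-2 + 1))/(-18 + 4) = ((-30 + 2)*sqrt(-1))/(-14) = -28*I*(-1/14) = 2*I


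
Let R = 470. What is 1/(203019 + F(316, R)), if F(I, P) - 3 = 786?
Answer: 1/203808 ≈ 4.9066e-6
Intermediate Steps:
F(I, P) = 789 (F(I, P) = 3 + 786 = 789)
1/(203019 + F(316, R)) = 1/(203019 + 789) = 1/203808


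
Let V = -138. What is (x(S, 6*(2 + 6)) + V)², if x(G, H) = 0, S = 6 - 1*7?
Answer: 19044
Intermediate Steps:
S = -1 (S = 6 - 7 = -1)
(x(S, 6*(2 + 6)) + V)² = (0 - 138)² = (-138)² = 19044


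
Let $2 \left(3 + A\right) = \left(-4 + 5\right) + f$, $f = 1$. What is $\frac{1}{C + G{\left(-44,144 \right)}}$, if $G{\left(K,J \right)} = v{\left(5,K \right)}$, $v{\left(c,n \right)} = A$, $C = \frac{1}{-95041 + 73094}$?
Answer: $- \frac{21947}{43895} \approx -0.49999$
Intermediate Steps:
$C = - \frac{1}{21947}$ ($C = \frac{1}{-21947} = - \frac{1}{21947} \approx -4.5564 \cdot 10^{-5}$)
$A = -2$ ($A = -3 + \frac{\left(-4 + 5\right) + 1}{2} = -3 + \frac{1 + 1}{2} = -3 + \frac{1}{2} \cdot 2 = -3 + 1 = -2$)
$v{\left(c,n \right)} = -2$
$G{\left(K,J \right)} = -2$
$\frac{1}{C + G{\left(-44,144 \right)}} = \frac{1}{- \frac{1}{21947} - 2} = \frac{1}{- \frac{43895}{21947}} = - \frac{21947}{43895}$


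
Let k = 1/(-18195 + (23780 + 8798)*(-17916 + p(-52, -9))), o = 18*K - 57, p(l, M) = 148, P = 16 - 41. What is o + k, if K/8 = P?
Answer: -2116906010044/578864099 ≈ -3657.0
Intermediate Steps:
P = -25
K = -200 (K = 8*(-25) = -200)
o = -3657 (o = 18*(-200) - 57 = -3600 - 57 = -3657)
k = -1/578864099 (k = 1/(-18195 + (23780 + 8798)*(-17916 + 148)) = 1/(-18195 + 32578*(-17768)) = 1/(-18195 - 578845904) = 1/(-578864099) = -1/578864099 ≈ -1.7275e-9)
o + k = -3657 - 1/578864099 = -2116906010044/578864099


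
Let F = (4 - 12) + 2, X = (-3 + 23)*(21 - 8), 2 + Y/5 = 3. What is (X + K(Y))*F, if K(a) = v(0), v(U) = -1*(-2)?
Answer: -1572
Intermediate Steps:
Y = 5 (Y = -10 + 5*3 = -10 + 15 = 5)
v(U) = 2
X = 260 (X = 20*13 = 260)
F = -6 (F = -8 + 2 = -6)
K(a) = 2
(X + K(Y))*F = (260 + 2)*(-6) = 262*(-6) = -1572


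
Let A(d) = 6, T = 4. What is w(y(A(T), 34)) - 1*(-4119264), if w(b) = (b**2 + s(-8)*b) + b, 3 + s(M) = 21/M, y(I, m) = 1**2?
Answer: 32954083/8 ≈ 4.1193e+6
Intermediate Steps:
y(I, m) = 1
s(M) = -3 + 21/M
w(b) = b**2 - 37*b/8 (w(b) = (b**2 + (-3 + 21/(-8))*b) + b = (b**2 + (-3 + 21*(-1/8))*b) + b = (b**2 + (-3 - 21/8)*b) + b = (b**2 - 45*b/8) + b = b**2 - 37*b/8)
w(y(A(T), 34)) - 1*(-4119264) = (1/8)*1*(-37 + 8*1) - 1*(-4119264) = (1/8)*1*(-37 + 8) + 4119264 = (1/8)*1*(-29) + 4119264 = -29/8 + 4119264 = 32954083/8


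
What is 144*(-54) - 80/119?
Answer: -925424/119 ≈ -7776.7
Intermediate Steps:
144*(-54) - 80/119 = -7776 - 80*1/119 = -7776 - 80/119 = -925424/119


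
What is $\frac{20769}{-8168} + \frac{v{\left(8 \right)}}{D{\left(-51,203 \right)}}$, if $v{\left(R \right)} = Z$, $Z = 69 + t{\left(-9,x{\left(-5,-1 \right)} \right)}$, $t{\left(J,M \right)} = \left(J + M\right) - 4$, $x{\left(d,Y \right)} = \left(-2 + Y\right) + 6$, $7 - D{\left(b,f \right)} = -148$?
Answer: $- \frac{2737283}{1266040} \approx -2.1621$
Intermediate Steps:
$D{\left(b,f \right)} = 155$ ($D{\left(b,f \right)} = 7 - -148 = 7 + 148 = 155$)
$x{\left(d,Y \right)} = 4 + Y$
$t{\left(J,M \right)} = -4 + J + M$
$Z = 59$ ($Z = 69 - 10 = 59$)
$v{\left(R \right)} = 59$
$\frac{20769}{-8168} + \frac{v{\left(8 \right)}}{D{\left(-51,203 \right)}} = \frac{20769}{-8168} + \frac{59}{155} = 20769 \left(- \frac{1}{8168}\right) + 59 \cdot \frac{1}{155} = - \frac{20769}{8168} + \frac{59}{155} = - \frac{2737283}{1266040}$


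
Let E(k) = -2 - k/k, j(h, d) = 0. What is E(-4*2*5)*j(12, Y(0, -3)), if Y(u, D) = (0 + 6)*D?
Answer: 0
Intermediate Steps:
Y(u, D) = 6*D
E(k) = -3 (E(k) = -2 - 1*1 = -2 - 1 = -3)
E(-4*2*5)*j(12, Y(0, -3)) = -3*0 = 0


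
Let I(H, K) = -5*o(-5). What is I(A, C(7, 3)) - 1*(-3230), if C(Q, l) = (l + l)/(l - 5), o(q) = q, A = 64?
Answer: 3255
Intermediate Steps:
C(Q, l) = 2*l/(-5 + l) (C(Q, l) = (2*l)/(-5 + l) = 2*l/(-5 + l))
I(H, K) = 25 (I(H, K) = -5*(-5) = 25)
I(A, C(7, 3)) - 1*(-3230) = 25 - 1*(-3230) = 25 + 3230 = 3255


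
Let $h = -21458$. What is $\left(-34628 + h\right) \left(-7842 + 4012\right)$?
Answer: $214809380$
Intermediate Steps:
$\left(-34628 + h\right) \left(-7842 + 4012\right) = \left(-34628 - 21458\right) \left(-7842 + 4012\right) = \left(-56086\right) \left(-3830\right) = 214809380$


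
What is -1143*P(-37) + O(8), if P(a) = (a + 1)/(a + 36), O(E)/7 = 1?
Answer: -41141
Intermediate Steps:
O(E) = 7 (O(E) = 7*1 = 7)
P(a) = (1 + a)/(36 + a)
-1143*P(-37) + O(8) = -1143*(1 - 37)/(36 - 37) + 7 = -1143*(-36)/(-1) + 7 = -(-1143)*(-36) + 7 = -1143*36 + 7 = -41148 + 7 = -41141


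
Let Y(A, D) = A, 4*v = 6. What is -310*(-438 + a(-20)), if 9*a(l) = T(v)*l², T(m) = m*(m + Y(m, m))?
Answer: 73780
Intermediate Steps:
v = 3/2 (v = (¼)*6 = 3/2 ≈ 1.5000)
T(m) = 2*m² (T(m) = m*(m + m) = m*(2*m) = 2*m²)
a(l) = l²/2 (a(l) = ((2*(3/2)²)*l²)/9 = ((2*(9/4))*l²)/9 = (9*l²/2)/9 = l²/2)
-310*(-438 + a(-20)) = -310*(-438 + (½)*(-20)²) = -310*(-438 + (½)*400) = -310*(-438 + 200) = -310*(-238) = 73780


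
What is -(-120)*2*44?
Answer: 10560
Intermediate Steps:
-(-120)*2*44 = -40*(-6)*44 = 240*44 = 10560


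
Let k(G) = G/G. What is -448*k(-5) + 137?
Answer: -311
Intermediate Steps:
k(G) = 1
-448*k(-5) + 137 = -448*1 + 137 = -448 + 137 = -311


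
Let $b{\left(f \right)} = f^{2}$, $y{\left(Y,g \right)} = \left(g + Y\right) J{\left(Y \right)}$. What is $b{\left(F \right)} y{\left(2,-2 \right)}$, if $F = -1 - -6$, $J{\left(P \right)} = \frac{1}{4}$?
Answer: $0$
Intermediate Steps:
$J{\left(P \right)} = \frac{1}{4}$
$F = 5$ ($F = -1 + 6 = 5$)
$y{\left(Y,g \right)} = \frac{Y}{4} + \frac{g}{4}$ ($y{\left(Y,g \right)} = \left(g + Y\right) \frac{1}{4} = \left(Y + g\right) \frac{1}{4} = \frac{Y}{4} + \frac{g}{4}$)
$b{\left(F \right)} y{\left(2,-2 \right)} = 5^{2} \left(\frac{1}{4} \cdot 2 + \frac{1}{4} \left(-2\right)\right) = 25 \left(\frac{1}{2} - \frac{1}{2}\right) = 25 \cdot 0 = 0$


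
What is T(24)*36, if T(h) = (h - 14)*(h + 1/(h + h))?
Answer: 17295/2 ≈ 8647.5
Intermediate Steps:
T(h) = (-14 + h)*(h + 1/(2*h))
T(24)*36 = (½ + 24² - 14*24 - 7/24)*36 = (½ + 576 - 336 - 7*1/24)*36 = (½ + 576 - 336 - 7/24)*36 = (5765/24)*36 = 17295/2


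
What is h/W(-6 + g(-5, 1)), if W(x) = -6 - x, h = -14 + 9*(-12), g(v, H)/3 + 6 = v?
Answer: -122/33 ≈ -3.6970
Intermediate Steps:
g(v, H) = -18 + 3*v
h = -122 (h = -14 - 108 = -122)
h/W(-6 + g(-5, 1)) = -122/(-6 - (-6 + (-18 + 3*(-5)))) = -122/(-6 - (-6 + (-18 - 15))) = -122/(-6 - (-6 - 33)) = -122/(-6 - 1*(-39)) = -122/(-6 + 39) = -122/33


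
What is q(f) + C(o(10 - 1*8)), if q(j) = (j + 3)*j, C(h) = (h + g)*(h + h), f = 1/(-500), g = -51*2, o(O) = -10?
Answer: 559998501/250000 ≈ 2240.0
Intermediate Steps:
g = -102
f = -1/500 ≈ -0.0020000
C(h) = 2*h*(-102 + h) (C(h) = (h - 102)*(h + h) = (-102 + h)*(2*h) = 2*h*(-102 + h))
q(j) = j*(3 + j) (q(j) = (3 + j)*j = j*(3 + j))
q(f) + C(o(10 - 1*8)) = -(3 - 1/500)/500 + 2*(-10)*(-102 - 10) = -1/500*1499/500 + 2*(-10)*(-112) = -1499/250000 + 2240 = 559998501/250000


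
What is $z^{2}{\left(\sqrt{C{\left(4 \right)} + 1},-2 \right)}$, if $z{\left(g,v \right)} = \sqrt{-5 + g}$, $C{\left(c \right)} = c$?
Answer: $-5 + \sqrt{5} \approx -2.7639$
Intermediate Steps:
$z^{2}{\left(\sqrt{C{\left(4 \right)} + 1},-2 \right)} = \left(\sqrt{-5 + \sqrt{4 + 1}}\right)^{2} = \left(\sqrt{-5 + \sqrt{5}}\right)^{2} = -5 + \sqrt{5}$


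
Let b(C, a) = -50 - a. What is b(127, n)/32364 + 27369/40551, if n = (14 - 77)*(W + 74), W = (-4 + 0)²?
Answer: 92805578/109366047 ≈ 0.84858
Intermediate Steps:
W = 16 (W = (-4)² = 16)
n = -5670 (n = (14 - 77)*(16 + 74) = -63*90 = -5670)
b(127, n)/32364 + 27369/40551 = (-50 - 1*(-5670))/32364 + 27369/40551 = (-50 + 5670)*(1/32364) + 27369*(1/40551) = 5620*(1/32364) + 9123/13517 = 1405/8091 + 9123/13517 = 92805578/109366047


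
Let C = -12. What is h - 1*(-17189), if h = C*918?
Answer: 6173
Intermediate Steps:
h = -11016 (h = -12*918 = -11016)
h - 1*(-17189) = -11016 - 1*(-17189) = -11016 + 17189 = 6173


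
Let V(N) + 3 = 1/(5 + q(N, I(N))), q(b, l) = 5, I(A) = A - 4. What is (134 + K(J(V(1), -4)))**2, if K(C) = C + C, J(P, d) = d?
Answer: 15876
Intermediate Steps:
I(A) = -4 + A
V(N) = -29/10 (V(N) = -3 + 1/(5 + 5) = -3 + 1/10 = -29/10)
K(C) = 2*C
(134 + K(J(V(1), -4)))**2 = (134 + 2*(-4))**2 = (134 - 8)**2 = 126**2 = 15876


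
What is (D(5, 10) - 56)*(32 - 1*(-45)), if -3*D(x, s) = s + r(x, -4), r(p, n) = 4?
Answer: -14014/3 ≈ -4671.3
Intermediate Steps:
D(x, s) = -4/3 - s/3 (D(x, s) = -(s + 4)/3 = -(4 + s)/3 = -4/3 - s/3)
(D(5, 10) - 56)*(32 - 1*(-45)) = ((-4/3 - ⅓*10) - 56)*(32 - 1*(-45)) = ((-4/3 - 10/3) - 56)*(32 + 45) = (-14/3 - 56)*77 = -182/3*77 = -14014/3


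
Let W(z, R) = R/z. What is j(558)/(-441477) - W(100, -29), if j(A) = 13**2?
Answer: 12785933/44147700 ≈ 0.28962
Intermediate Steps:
j(A) = 169
j(558)/(-441477) - W(100, -29) = 169/(-441477) - (-29)/100 = 169*(-1/441477) - (-29)/100 = -169/441477 - 1*(-29/100) = -169/441477 + 29/100 = 12785933/44147700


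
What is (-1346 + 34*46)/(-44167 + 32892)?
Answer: -218/11275 ≈ -0.019335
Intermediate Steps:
(-1346 + 34*46)/(-44167 + 32892) = (-1346 + 1564)/(-11275) = 218*(-1/11275) = -218/11275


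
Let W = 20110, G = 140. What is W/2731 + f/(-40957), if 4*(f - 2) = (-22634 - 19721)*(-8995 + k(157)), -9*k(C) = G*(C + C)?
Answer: -14419455013987/4026728412 ≈ -3580.9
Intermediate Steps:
k(C) = -280*C/9 (k(C) = -140*(C + C)/9 = -140*2*C/9 = -280*C/9)
f = 5290774897/36 (f = 2 + ((-22634 - 19721)*(-8995 - 280/9*157))/4 = 2 + (-42355*(-8995 - 43960/9))/4 = 2 + (-42355*(-124915/9))/4 = 2 + (¼)*(5290774825/9) = 2 + 5290774825/36 = 5290774897/36 ≈ 1.4697e+8)
W/2731 + f/(-40957) = 20110/2731 + (5290774897/36)/(-40957) = 20110*(1/2731) + (5290774897/36)*(-1/40957) = 20110/2731 - 5290774897/1474452 = -14419455013987/4026728412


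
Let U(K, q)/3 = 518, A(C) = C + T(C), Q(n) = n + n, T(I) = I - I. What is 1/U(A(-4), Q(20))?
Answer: 1/1554 ≈ 0.00064350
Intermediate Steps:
T(I) = 0
Q(n) = 2*n
A(C) = C (A(C) = C + 0 = C)
U(K, q) = 1554 (U(K, q) = 3*518 = 1554)
1/U(A(-4), Q(20)) = 1/1554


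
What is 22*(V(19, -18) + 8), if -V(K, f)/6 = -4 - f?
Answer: -1672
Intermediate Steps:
V(K, f) = 24 + 6*f (V(K, f) = -6*(-4 - f) = 24 + 6*f)
22*(V(19, -18) + 8) = 22*((24 + 6*(-18)) + 8) = 22*((24 - 108) + 8) = 22*(-84 + 8) = 22*(-76) = -1672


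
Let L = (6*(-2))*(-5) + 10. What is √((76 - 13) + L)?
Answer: √133 ≈ 11.533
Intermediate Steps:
L = 70 (L = -12*(-5) + 10 = 60 + 10 = 70)
√((76 - 13) + L) = √((76 - 13) + 70) = √(63 + 70) = √133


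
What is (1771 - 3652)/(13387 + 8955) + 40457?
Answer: 903888413/22342 ≈ 40457.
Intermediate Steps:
(1771 - 3652)/(13387 + 8955) + 40457 = -1881/22342 + 40457 = 903888413/22342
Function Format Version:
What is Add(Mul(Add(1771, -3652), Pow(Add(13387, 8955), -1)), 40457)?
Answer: Rational(903888413, 22342) ≈ 40457.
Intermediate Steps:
Add(Mul(Add(1771, -3652), Pow(Add(13387, 8955), -1)), 40457) = Add(Mul(-1881, Pow(22342, -1)), 40457) = Add(Mul(-1881, Rational(1, 22342)), 40457) = Add(Rational(-1881, 22342), 40457) = Rational(903888413, 22342)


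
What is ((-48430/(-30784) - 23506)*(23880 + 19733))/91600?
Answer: -15778317114981/1409907200 ≈ -11191.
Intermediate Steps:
((-48430/(-30784) - 23506)*(23880 + 19733))/91600 = ((-48430*(-1/30784) - 23506)*43613)*(1/91600) = ((24215/15392 - 23506)*43613)*(1/91600) = -361780137/15392*43613*(1/91600) = -15778317114981/15392*1/91600 = -15778317114981/1409907200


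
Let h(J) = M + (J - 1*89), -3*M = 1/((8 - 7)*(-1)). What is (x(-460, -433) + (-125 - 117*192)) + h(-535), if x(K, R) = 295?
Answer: -68753/3 ≈ -22918.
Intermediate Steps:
M = 1/3 (M = -(-1/(8 - 7))/3 = -1/(3*(1*(-1))) = -1/3/(-1) = -1/3*(-1) = 1/3 ≈ 0.33333)
h(J) = -266/3 + J (h(J) = 1/3 + (J - 1*89) = 1/3 + (J - 89) = 1/3 + (-89 + J) = -266/3 + J)
(x(-460, -433) + (-125 - 117*192)) + h(-535) = (295 + (-125 - 117*192)) + (-266/3 - 535) = (295 + (-125 - 22464)) - 1871/3 = (295 - 22589) - 1871/3 = -22294 - 1871/3 = -68753/3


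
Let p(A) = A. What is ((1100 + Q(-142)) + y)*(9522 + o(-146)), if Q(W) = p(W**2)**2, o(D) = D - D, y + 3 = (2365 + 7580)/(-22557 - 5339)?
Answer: 54000112518289863/13948 ≈ 3.8715e+12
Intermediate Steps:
y = -93633/27896 (y = -3 + (2365 + 7580)/(-22557 - 5339) = -3 + 9945/(-27896) = -3 + 9945*(-1/27896) = -3 - 9945/27896 = -93633/27896 ≈ -3.3565)
o(D) = 0
Q(W) = W**4 (Q(W) = (W**2)**2 = W**4)
((1100 + Q(-142)) + y)*(9522 + o(-146)) = ((1100 + (-142)**4) - 93633/27896)*(9522 + 0) = ((1100 + 406586896) - 93633/27896)*9522 = (406587996 - 93633/27896)*9522 = (11342178642783/27896)*9522 = 54000112518289863/13948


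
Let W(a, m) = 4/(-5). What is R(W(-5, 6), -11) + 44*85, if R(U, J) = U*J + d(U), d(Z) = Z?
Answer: 3748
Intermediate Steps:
W(a, m) = -4/5 (W(a, m) = 4*(-1/5) = -4/5)
R(U, J) = U + J*U (R(U, J) = U*J + U = J*U + U = U + J*U)
R(W(-5, 6), -11) + 44*85 = -4*(1 - 11)/5 + 44*85 = -4/5*(-10) + 3740 = 8 + 3740 = 3748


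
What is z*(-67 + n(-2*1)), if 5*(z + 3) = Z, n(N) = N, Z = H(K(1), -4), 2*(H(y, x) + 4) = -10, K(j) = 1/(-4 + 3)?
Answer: 1656/5 ≈ 331.20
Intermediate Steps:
K(j) = -1 (K(j) = 1/(-1) = -1)
H(y, x) = -9 (H(y, x) = -4 + (½)*(-10) = -4 - 5 = -9)
Z = -9
z = -24/5 (z = -3 + (⅕)*(-9) = -3 - 9/5 = -24/5 ≈ -4.8000)
z*(-67 + n(-2*1)) = -24*(-67 - 2*1)/5 = -24*(-67 - 2)/5 = -24/5*(-69) = 1656/5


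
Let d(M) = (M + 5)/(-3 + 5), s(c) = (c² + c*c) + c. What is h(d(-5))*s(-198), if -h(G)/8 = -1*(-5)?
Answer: -3128400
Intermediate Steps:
s(c) = c + 2*c² (s(c) = (c² + c²) + c = 2*c² + c = c + 2*c²)
d(M) = 5/2 + M/2 (d(M) = (5 + M)/2 = (5 + M)*(½) = 5/2 + M/2)
h(G) = -40 (h(G) = -(-8)*(-5) = -8*5 = -40)
h(d(-5))*s(-198) = -(-7920)*(1 + 2*(-198)) = -(-7920)*(1 - 396) = -(-7920)*(-395) = -40*78210 = -3128400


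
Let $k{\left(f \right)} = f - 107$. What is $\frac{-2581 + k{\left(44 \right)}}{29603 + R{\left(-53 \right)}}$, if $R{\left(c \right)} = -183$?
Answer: $- \frac{661}{7355} \approx -0.089871$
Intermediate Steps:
$k{\left(f \right)} = -107 + f$ ($k{\left(f \right)} = f - 107 = -107 + f$)
$\frac{-2581 + k{\left(44 \right)}}{29603 + R{\left(-53 \right)}} = \frac{-2581 + \left(-107 + 44\right)}{29603 - 183} = \frac{-2581 - 63}{29420} = \left(-2644\right) \frac{1}{29420} = - \frac{661}{7355}$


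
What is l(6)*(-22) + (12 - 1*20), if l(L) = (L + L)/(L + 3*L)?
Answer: -19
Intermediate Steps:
l(L) = 1/2 (l(L) = (2*L)/((4*L)) = (2*L)*(1/(4*L)) = 1/2)
l(6)*(-22) + (12 - 1*20) = (1/2)*(-22) + (12 - 1*20) = -11 + (12 - 20) = -11 - 8 = -19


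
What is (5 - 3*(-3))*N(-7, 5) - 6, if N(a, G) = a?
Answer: -104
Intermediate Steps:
(5 - 3*(-3))*N(-7, 5) - 6 = (5 - 3*(-3))*(-7) - 6 = (5 + 9)*(-7) - 6 = 14*(-7) - 6 = -98 - 6 = -104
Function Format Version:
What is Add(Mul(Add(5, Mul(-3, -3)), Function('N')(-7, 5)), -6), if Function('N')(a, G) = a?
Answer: -104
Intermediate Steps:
Add(Mul(Add(5, Mul(-3, -3)), Function('N')(-7, 5)), -6) = Add(Mul(Add(5, Mul(-3, -3)), -7), -6) = Add(Mul(Add(5, 9), -7), -6) = Add(Mul(14, -7), -6) = Add(-98, -6) = -104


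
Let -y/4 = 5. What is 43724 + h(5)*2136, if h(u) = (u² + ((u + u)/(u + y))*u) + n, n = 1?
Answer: 92140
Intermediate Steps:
y = -20 (y = -4*5 = -20)
h(u) = 1 + u² + 2*u²/(-20 + u) (h(u) = (u² + ((u + u)/(u - 20))*u) + 1 = (u² + ((2*u)/(-20 + u))*u) + 1 = (u² + (2*u/(-20 + u))*u) + 1 = (u² + 2*u²/(-20 + u)) + 1 = 1 + u² + 2*u²/(-20 + u))
43724 + h(5)*2136 = 43724 + ((-20 + 5 + 5³ - 18*5²)/(-20 + 5))*2136 = 43724 + ((-20 + 5 + 125 - 18*25)/(-15))*2136 = 43724 - (-20 + 5 + 125 - 450)/15*2136 = 43724 - 1/15*(-340)*2136 = 43724 + (68/3)*2136 = 43724 + 48416 = 92140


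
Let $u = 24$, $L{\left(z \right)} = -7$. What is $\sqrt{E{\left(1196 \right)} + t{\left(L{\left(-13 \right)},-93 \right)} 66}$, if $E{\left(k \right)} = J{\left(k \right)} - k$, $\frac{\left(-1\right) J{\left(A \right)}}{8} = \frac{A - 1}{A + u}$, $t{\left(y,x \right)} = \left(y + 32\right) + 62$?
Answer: $\frac{2 \sqrt{4221627}}{61} \approx 67.366$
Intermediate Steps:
$t{\left(y,x \right)} = 94 + y$ ($t{\left(y,x \right)} = \left(32 + y\right) + 62 = 94 + y$)
$J{\left(A \right)} = - \frac{8 \left(-1 + A\right)}{24 + A}$ ($J{\left(A \right)} = - 8 \frac{A - 1}{A + 24} = - 8 \frac{-1 + A}{24 + A} = - \frac{8 \left(-1 + A\right)}{24 + A}$)
$E{\left(k \right)} = - k + \frac{8 \left(1 - k\right)}{24 + k}$ ($E{\left(k \right)} = \frac{8 \left(1 - k\right)}{24 + k} - k = - k + \frac{8 \left(1 - k\right)}{24 + k}$)
$\sqrt{E{\left(1196 \right)} + t{\left(L{\left(-13 \right)},-93 \right)} 66} = \sqrt{\frac{8 - 1196^{2} - 38272}{24 + 1196} + \left(94 - 7\right) 66} = \sqrt{\frac{8 - 1430416 - 38272}{1220} + 87 \cdot 66} = \sqrt{\frac{8 - 1430416 - 38272}{1220} + 5742} = \sqrt{\frac{1}{1220} \left(-1468680\right) + 5742} = \sqrt{- \frac{73434}{61} + 5742} = \sqrt{\frac{276828}{61}} = \frac{2 \sqrt{4221627}}{61}$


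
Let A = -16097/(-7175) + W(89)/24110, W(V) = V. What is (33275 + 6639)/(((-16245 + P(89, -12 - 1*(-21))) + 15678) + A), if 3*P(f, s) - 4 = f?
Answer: -1380938584900/18466700151 ≈ -74.780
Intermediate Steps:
P(f, s) = 4/3 + f/3
A = 77747449/34597850 (A = -16097/(-7175) + 89/24110 = -16097*(-1/7175) + 89*(1/24110) = 16097/7175 + 89/24110 = 77747449/34597850 ≈ 2.2472)
(33275 + 6639)/(((-16245 + P(89, -12 - 1*(-21))) + 15678) + A) = (33275 + 6639)/(((-16245 + (4/3 + (⅓)*89)) + 15678) + 77747449/34597850) = 39914/(((-16245 + (4/3 + 89/3)) + 15678) + 77747449/34597850) = 39914/(((-16245 + 31) + 15678) + 77747449/34597850) = 39914/((-16214 + 15678) + 77747449/34597850) = 39914/(-536 + 77747449/34597850) = 39914/(-18466700151/34597850) = 39914*(-34597850/18466700151) = -1380938584900/18466700151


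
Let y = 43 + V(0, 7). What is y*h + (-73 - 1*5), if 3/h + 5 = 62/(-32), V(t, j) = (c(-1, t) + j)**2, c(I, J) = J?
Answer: -4358/37 ≈ -117.78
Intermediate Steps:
V(t, j) = (j + t)**2 (V(t, j) = (t + j)**2 = (j + t)**2)
h = -16/37 (h = 3/(-5 + 62/(-32)) = 3/(-5 + 62*(-1/32)) = 3/(-5 - 31/16) = 3/(-111/16) = 3*(-16/111) = -16/37 ≈ -0.43243)
y = 92 (y = 43 + (7 + 0)**2 = 43 + 7**2 = 43 + 49 = 92)
y*h + (-73 - 1*5) = 92*(-16/37) + (-73 - 1*5) = -1472/37 + (-73 - 5) = -1472/37 - 78 = -4358/37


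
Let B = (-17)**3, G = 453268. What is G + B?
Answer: 448355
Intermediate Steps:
B = -4913
G + B = 453268 - 4913 = 448355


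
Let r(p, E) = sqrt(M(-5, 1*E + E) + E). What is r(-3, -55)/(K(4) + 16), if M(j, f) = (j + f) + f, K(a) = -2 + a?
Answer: I*sqrt(70)/9 ≈ 0.92962*I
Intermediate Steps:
M(j, f) = j + 2*f (M(j, f) = (f + j) + f = j + 2*f)
r(p, E) = sqrt(-5 + 5*E) (r(p, E) = sqrt((-5 + 2*(1*E + E)) + E) = sqrt((-5 + 2*(E + E)) + E) = sqrt((-5 + 2*(2*E)) + E) = sqrt((-5 + 4*E) + E) = sqrt(-5 + 5*E))
r(-3, -55)/(K(4) + 16) = sqrt(-5 + 5*(-55))/((-2 + 4) + 16) = sqrt(-5 - 275)/(2 + 16) = sqrt(-280)/18 = (2*I*sqrt(70))*(1/18) = I*sqrt(70)/9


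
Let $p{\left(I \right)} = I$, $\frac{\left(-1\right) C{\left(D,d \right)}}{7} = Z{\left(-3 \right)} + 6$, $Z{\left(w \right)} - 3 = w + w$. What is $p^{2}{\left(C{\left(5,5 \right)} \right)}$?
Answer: $441$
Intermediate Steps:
$Z{\left(w \right)} = 3 + 2 w$ ($Z{\left(w \right)} = 3 + \left(w + w\right) = 3 + 2 w$)
$C{\left(D,d \right)} = -21$ ($C{\left(D,d \right)} = - 7 \left(\left(3 + 2 \left(-3\right)\right) + 6\right) = - 7 \left(\left(3 - 6\right) + 6\right) = - 7 \left(-3 + 6\right) = \left(-7\right) 3 = -21$)
$p^{2}{\left(C{\left(5,5 \right)} \right)} = \left(-21\right)^{2} = 441$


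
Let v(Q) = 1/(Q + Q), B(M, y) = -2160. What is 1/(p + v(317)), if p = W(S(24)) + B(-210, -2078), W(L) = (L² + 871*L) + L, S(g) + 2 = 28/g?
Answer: -11412/32934697 ≈ -0.00034650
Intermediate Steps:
S(g) = -2 + 28/g
v(Q) = 1/(2*Q)
W(L) = L² + 872*L
p = -103895/36 (p = (-2 + 28/24)*(872 + (-2 + 28/24)) - 2160 = (-2 + 28*(1/24))*(872 + (-2 + 28*(1/24))) - 2160 = (-2 + 7/6)*(872 + (-2 + 7/6)) - 2160 = -5*(872 - ⅚)/6 - 2160 = -⅚*5227/6 - 2160 = -26135/36 - 2160 = -103895/36 ≈ -2886.0)
1/(p + v(317)) = 1/(-103895/36 + (½)/317) = 1/(-103895/36 + (½)*(1/317)) = 1/(-103895/36 + 1/634) = 1/(-32934697/11412) = -11412/32934697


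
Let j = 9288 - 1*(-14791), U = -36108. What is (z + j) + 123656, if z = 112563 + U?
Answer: 224190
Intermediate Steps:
j = 24079 (j = 9288 + 14791 = 24079)
z = 76455 (z = 112563 - 36108 = 76455)
(z + j) + 123656 = (76455 + 24079) + 123656 = 100534 + 123656 = 224190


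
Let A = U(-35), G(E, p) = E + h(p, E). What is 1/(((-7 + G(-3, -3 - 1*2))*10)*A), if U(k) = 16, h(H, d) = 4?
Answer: -1/960 ≈ -0.0010417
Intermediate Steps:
G(E, p) = 4 + E (G(E, p) = E + 4 = 4 + E)
A = 16
1/(((-7 + G(-3, -3 - 1*2))*10)*A) = 1/(((-7 + (4 - 3))*10)*16) = 1/(((-7 + 1)*10)*16) = 1/(-6*10*16) = 1/(-60*16) = 1/(-960) = -1/960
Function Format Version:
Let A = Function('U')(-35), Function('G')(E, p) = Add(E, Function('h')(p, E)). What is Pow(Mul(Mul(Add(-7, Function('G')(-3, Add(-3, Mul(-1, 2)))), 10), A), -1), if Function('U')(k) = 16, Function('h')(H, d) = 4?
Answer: Rational(-1, 960) ≈ -0.0010417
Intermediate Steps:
Function('G')(E, p) = Add(4, E) (Function('G')(E, p) = Add(E, 4) = Add(4, E))
A = 16
Pow(Mul(Mul(Add(-7, Function('G')(-3, Add(-3, Mul(-1, 2)))), 10), A), -1) = Pow(Mul(Mul(Add(-7, Add(4, -3)), 10), 16), -1) = Pow(Mul(Mul(Add(-7, 1), 10), 16), -1) = Pow(Mul(Mul(-6, 10), 16), -1) = Pow(Mul(-60, 16), -1) = Pow(-960, -1) = Rational(-1, 960)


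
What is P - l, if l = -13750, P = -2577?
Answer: 11173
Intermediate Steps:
P - l = -2577 - 1*(-13750) = -2577 + 13750 = 11173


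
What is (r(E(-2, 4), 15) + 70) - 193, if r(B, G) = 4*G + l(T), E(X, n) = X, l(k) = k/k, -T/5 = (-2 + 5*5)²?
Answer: -62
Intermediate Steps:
T = -2645 (T = -5*(-2 + 5*5)² = -5*(-2 + 25)² = -5*23² = -5*529 = -2645)
l(k) = 1
r(B, G) = 1 + 4*G (r(B, G) = 4*G + 1 = 1 + 4*G)
(r(E(-2, 4), 15) + 70) - 193 = ((1 + 4*15) + 70) - 193 = ((1 + 60) + 70) - 193 = (61 + 70) - 193 = 131 - 193 = -62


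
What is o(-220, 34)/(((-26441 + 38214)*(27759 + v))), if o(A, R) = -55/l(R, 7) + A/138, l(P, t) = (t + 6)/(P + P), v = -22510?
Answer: -259490/55431439869 ≈ -4.6813e-6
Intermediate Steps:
l(P, t) = (6 + t)/(2*P) (l(P, t) = (6 + t)/((2*P)) = (6 + t)*(1/(2*P)) = (6 + t)/(2*P))
o(A, R) = -110*R/13 + A/138 (o(A, R) = -55*2*R/(6 + 7) + A/138 = -55*2*R/13 + A*(1/138) = -55*2*R/13 + A/138 = -110*R/13 + A/138)
o(-220, 34)/(((-26441 + 38214)*(27759 + v))) = (-110/13*34 + (1/138)*(-220))/(((-26441 + 38214)*(27759 - 22510))) = (-3740/13 - 110/69)/((11773*5249)) = -259490/897/61796477 = -259490/897*1/61796477 = -259490/55431439869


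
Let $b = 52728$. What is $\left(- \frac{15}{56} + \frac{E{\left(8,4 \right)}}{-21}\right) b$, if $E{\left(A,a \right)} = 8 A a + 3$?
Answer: $- \frac{4651049}{7} \approx -6.6444 \cdot 10^{5}$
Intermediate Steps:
$E{\left(A,a \right)} = 3 + 8 A a$ ($E{\left(A,a \right)} = 8 A a + 3 = 3 + 8 A a$)
$\left(- \frac{15}{56} + \frac{E{\left(8,4 \right)}}{-21}\right) b = \left(- \frac{15}{56} + \frac{3 + 8 \cdot 8 \cdot 4}{-21}\right) 52728 = \left(\left(-15\right) \frac{1}{56} + \left(3 + 256\right) \left(- \frac{1}{21}\right)\right) 52728 = \left(- \frac{15}{56} + 259 \left(- \frac{1}{21}\right)\right) 52728 = \left(- \frac{15}{56} - \frac{37}{3}\right) 52728 = \left(- \frac{2117}{168}\right) 52728 = - \frac{4651049}{7}$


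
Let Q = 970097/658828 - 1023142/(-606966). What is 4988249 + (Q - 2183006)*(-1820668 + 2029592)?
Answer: -22797346946621652987286/49985774481 ≈ -4.5608e+11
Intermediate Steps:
Q = 631445246639/199943097924 (Q = 970097*(1/658828) - 1023142*(-1/606966) = 970097/658828 + 511571/303483 = 631445246639/199943097924 ≈ 3.1581)
4988249 + (Q - 2183006)*(-1820668 + 2029592) = 4988249 + (631445246639/199943097924 - 2183006)*(-1820668 + 2029592) = 4988249 - 436476350981432905/199943097924*208924 = 4988249 - 22797596288111222061055/49985774481 = -22797346946621652987286/49985774481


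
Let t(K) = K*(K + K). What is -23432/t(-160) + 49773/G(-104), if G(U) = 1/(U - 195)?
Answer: -95245615729/6400 ≈ -1.4882e+7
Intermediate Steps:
G(U) = 1/(-195 + U)
t(K) = 2*K² (t(K) = K*(2*K) = 2*K²)
-23432/t(-160) + 49773/G(-104) = -23432/(2*(-160)²) + 49773/(1/(-195 - 104)) = -23432/(2*25600) + 49773/(1/(-299)) = -23432/51200 + 49773/(-1/299) = -23432*1/51200 + 49773*(-299) = -2929/6400 - 14882127 = -95245615729/6400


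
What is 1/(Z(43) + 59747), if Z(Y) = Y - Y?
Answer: 1/59747 ≈ 1.6737e-5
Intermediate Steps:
Z(Y) = 0
1/(Z(43) + 59747) = 1/(0 + 59747) = 1/59747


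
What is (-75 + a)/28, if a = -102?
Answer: -177/28 ≈ -6.3214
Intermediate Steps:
(-75 + a)/28 = (-75 - 102)/28 = -177*1/28 = -177/28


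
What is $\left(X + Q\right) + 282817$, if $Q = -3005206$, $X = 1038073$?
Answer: $-1684316$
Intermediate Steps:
$\left(X + Q\right) + 282817 = \left(1038073 - 3005206\right) + 282817 = -1967133 + 282817 = -1684316$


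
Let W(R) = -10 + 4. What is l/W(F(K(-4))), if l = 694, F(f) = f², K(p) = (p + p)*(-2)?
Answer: -347/3 ≈ -115.67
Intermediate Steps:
K(p) = -4*p (K(p) = (2*p)*(-2) = -4*p)
W(R) = -6
l/W(F(K(-4))) = 694/(-6) = 694*(-⅙) = -347/3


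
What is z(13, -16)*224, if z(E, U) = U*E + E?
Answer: -43680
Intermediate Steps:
z(E, U) = E + E*U (z(E, U) = E*U + E = E + E*U)
z(13, -16)*224 = (13*(1 - 16))*224 = (13*(-15))*224 = -195*224 = -43680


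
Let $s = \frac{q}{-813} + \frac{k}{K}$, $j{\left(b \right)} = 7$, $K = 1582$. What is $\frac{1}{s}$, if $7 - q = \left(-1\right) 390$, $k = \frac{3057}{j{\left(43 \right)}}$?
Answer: $- \frac{9003162}{1911037} \approx -4.7111$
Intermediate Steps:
$k = \frac{3057}{7} \approx 436.71$
$q = 397$ ($q = 7 - \left(-1\right) 390 = 7 - -390 = 7 + 390 = 397$)
$s = - \frac{1911037}{9003162}$ ($s = \frac{397}{-813} + \frac{3057}{7 \cdot 1582} = 397 \left(- \frac{1}{813}\right) + \frac{3057}{7} \cdot \frac{1}{1582} = - \frac{397}{813} + \frac{3057}{11074} = - \frac{1911037}{9003162} \approx -0.21226$)
$\frac{1}{s} = \frac{1}{- \frac{1911037}{9003162}} = - \frac{9003162}{1911037}$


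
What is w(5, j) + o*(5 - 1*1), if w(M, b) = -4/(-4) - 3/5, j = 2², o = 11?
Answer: 222/5 ≈ 44.400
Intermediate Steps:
j = 4
w(M, b) = ⅖ (w(M, b) = -4*(-¼) - 3*⅕ = 1 - ⅗ = ⅖)
w(5, j) + o*(5 - 1*1) = ⅖ + 11*(5 - 1*1) = ⅖ + 11*(5 - 1) = ⅖ + 11*4 = ⅖ + 44 = 222/5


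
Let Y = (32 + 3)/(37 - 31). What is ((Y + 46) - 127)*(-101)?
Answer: 45551/6 ≈ 7591.8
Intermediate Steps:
Y = 35/6 ≈ 5.8333
((Y + 46) - 127)*(-101) = ((35/6 + 46) - 127)*(-101) = (311/6 - 127)*(-101) = -451/6*(-101) = 45551/6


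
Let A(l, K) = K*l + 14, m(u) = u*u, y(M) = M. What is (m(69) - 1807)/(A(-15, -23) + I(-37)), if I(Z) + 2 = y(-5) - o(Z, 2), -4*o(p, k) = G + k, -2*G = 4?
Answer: 1477/176 ≈ 8.3920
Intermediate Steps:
G = -2 (G = -½*4 = -2)
o(p, k) = ½ - k/4 (o(p, k) = -(-2 + k)/4 = ½ - k/4)
m(u) = u²
I(Z) = -7 (I(Z) = -2 + (-5 - (½ - ¼*2)) = -2 + (-5 - (½ - ½)) = -2 + (-5 - 1*0) = -2 + (-5 + 0) = -2 - 5 = -7)
A(l, K) = 14 + K*l
(m(69) - 1807)/(A(-15, -23) + I(-37)) = (69² - 1807)/((14 - 23*(-15)) - 7) = (4761 - 1807)/((14 + 345) - 7) = 2954/(359 - 7) = 2954/352 = 2954*(1/352) = 1477/176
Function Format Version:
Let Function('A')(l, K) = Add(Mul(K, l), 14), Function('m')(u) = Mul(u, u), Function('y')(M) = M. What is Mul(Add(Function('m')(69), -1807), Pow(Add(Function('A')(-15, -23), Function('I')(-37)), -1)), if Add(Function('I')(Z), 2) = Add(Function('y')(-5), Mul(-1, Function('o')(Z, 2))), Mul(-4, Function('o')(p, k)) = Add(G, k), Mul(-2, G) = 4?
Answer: Rational(1477, 176) ≈ 8.3920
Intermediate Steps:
G = -2 (G = Mul(Rational(-1, 2), 4) = -2)
Function('o')(p, k) = Add(Rational(1, 2), Mul(Rational(-1, 4), k)) (Function('o')(p, k) = Mul(Rational(-1, 4), Add(-2, k)) = Add(Rational(1, 2), Mul(Rational(-1, 4), k)))
Function('m')(u) = Pow(u, 2)
Function('I')(Z) = -7 (Function('I')(Z) = Add(-2, Add(-5, Mul(-1, Add(Rational(1, 2), Mul(Rational(-1, 4), 2))))) = Add(-2, Add(-5, Mul(-1, Add(Rational(1, 2), Rational(-1, 2))))) = Add(-2, Add(-5, Mul(-1, 0))) = Add(-2, Add(-5, 0)) = Add(-2, -5) = -7)
Function('A')(l, K) = Add(14, Mul(K, l))
Mul(Add(Function('m')(69), -1807), Pow(Add(Function('A')(-15, -23), Function('I')(-37)), -1)) = Mul(Add(Pow(69, 2), -1807), Pow(Add(Add(14, Mul(-23, -15)), -7), -1)) = Mul(Add(4761, -1807), Pow(Add(Add(14, 345), -7), -1)) = Mul(2954, Pow(Add(359, -7), -1)) = Mul(2954, Pow(352, -1)) = Mul(2954, Rational(1, 352)) = Rational(1477, 176)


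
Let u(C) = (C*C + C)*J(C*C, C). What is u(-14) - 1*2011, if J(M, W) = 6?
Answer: -919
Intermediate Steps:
u(C) = 6*C + 6*C² (u(C) = (C*C + C)*6 = (C² + C)*6 = (C + C²)*6 = 6*C + 6*C²)
u(-14) - 1*2011 = 6*(-14)*(1 - 14) - 1*2011 = 6*(-14)*(-13) - 2011 = 1092 - 2011 = -919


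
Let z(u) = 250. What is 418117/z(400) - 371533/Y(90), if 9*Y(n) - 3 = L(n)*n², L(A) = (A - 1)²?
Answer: 8941864612267/5346675250 ≈ 1672.4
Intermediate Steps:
L(A) = (-1 + A)²
Y(n) = ⅓ + n²*(-1 + n)²/9 (Y(n) = ⅓ + ((-1 + n)²*n²)/9 = ⅓ + (n²*(-1 + n)²)/9 = ⅓ + n²*(-1 + n)²/9)
418117/z(400) - 371533/Y(90) = 418117/250 - 371533/(⅓ + (⅑)*90²*(-1 + 90)²) = 418117*(1/250) - 371533/(⅓ + (⅑)*8100*89²) = 418117/250 - 371533/(⅓ + (⅑)*8100*7921) = 418117/250 - 371533/(⅓ + 7128900) = 418117/250 - 371533/21386701/3 = 418117/250 - 371533*3/21386701 = 418117/250 - 1114599/21386701 = 8941864612267/5346675250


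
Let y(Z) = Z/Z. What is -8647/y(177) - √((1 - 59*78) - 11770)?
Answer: -8647 - 3*I*√1819 ≈ -8647.0 - 127.95*I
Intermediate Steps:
y(Z) = 1
-8647/y(177) - √((1 - 59*78) - 11770) = -8647/1 - √((1 - 59*78) - 11770) = -8647*1 - √((1 - 4602) - 11770) = -8647 - √(-4601 - 11770) = -8647 - √(-16371) = -8647 - 3*I*√1819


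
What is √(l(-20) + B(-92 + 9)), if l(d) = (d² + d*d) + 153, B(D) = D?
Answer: √870 ≈ 29.496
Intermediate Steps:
l(d) = 153 + 2*d² (l(d) = (d² + d²) + 153 = 2*d² + 153 = 153 + 2*d²)
√(l(-20) + B(-92 + 9)) = √((153 + 2*(-20)²) + (-92 + 9)) = √((153 + 2*400) - 83) = √((153 + 800) - 83) = √(953 - 83) = √870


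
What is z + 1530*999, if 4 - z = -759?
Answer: 1529233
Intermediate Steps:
z = 763 (z = 4 - 1*(-759) = 4 + 759 = 763)
z + 1530*999 = 763 + 1530*999 = 763 + 1528470 = 1529233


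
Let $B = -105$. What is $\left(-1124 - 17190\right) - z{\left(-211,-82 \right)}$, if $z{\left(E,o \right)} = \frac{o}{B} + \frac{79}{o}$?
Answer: $- \frac{157681969}{8610} \approx -18314.0$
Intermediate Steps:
$z{\left(E,o \right)} = \frac{79}{o} - \frac{o}{105}$ ($z{\left(E,o \right)} = \frac{o}{-105} + \frac{79}{o} = o \left(- \frac{1}{105}\right) + \frac{79}{o} = - \frac{o}{105} + \frac{79}{o} = \frac{79}{o} - \frac{o}{105}$)
$\left(-1124 - 17190\right) - z{\left(-211,-82 \right)} = \left(-1124 - 17190\right) - \left(\frac{79}{-82} - - \frac{82}{105}\right) = \left(-1124 - 17190\right) - \left(79 \left(- \frac{1}{82}\right) + \frac{82}{105}\right) = -18314 - \left(- \frac{79}{82} + \frac{82}{105}\right) = -18314 - - \frac{1571}{8610} = -18314 + \frac{1571}{8610} = - \frac{157681969}{8610}$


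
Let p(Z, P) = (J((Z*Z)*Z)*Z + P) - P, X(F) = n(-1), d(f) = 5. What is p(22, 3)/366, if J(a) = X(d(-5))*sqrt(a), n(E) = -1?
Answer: -242*sqrt(22)/183 ≈ -6.2026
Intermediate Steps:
X(F) = -1
J(a) = -sqrt(a)
p(Z, P) = -Z*sqrt(Z**3) (p(Z, P) = ((-sqrt((Z*Z)*Z))*Z + P) - P = ((-sqrt(Z**2*Z))*Z + P) - P = ((-sqrt(Z**3))*Z + P) - P = (-Z*sqrt(Z**3) + P) - P = (P - Z*sqrt(Z**3)) - P = -Z*sqrt(Z**3))
p(22, 3)/366 = -1*22*sqrt(22**3)/366 = -1*22*sqrt(10648)*(1/366) = -1*22*22*sqrt(22)*(1/366) = -484*sqrt(22)*(1/366) = -242*sqrt(22)/183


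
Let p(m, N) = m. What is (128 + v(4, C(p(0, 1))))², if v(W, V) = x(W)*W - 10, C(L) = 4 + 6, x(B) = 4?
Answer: 17956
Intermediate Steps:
C(L) = 10
v(W, V) = -10 + 4*W (v(W, V) = 4*W - 10 = -10 + 4*W)
(128 + v(4, C(p(0, 1))))² = (128 + (-10 + 4*4))² = (128 + (-10 + 16))² = (128 + 6)² = 134² = 17956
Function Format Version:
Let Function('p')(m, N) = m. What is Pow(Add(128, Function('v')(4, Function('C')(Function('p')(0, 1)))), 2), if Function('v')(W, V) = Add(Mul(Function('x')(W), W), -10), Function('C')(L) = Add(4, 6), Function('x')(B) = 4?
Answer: 17956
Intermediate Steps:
Function('C')(L) = 10
Function('v')(W, V) = Add(-10, Mul(4, W)) (Function('v')(W, V) = Add(Mul(4, W), -10) = Add(-10, Mul(4, W)))
Pow(Add(128, Function('v')(4, Function('C')(Function('p')(0, 1)))), 2) = Pow(Add(128, Add(-10, Mul(4, 4))), 2) = Pow(Add(128, Add(-10, 16)), 2) = Pow(Add(128, 6), 2) = Pow(134, 2) = 17956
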